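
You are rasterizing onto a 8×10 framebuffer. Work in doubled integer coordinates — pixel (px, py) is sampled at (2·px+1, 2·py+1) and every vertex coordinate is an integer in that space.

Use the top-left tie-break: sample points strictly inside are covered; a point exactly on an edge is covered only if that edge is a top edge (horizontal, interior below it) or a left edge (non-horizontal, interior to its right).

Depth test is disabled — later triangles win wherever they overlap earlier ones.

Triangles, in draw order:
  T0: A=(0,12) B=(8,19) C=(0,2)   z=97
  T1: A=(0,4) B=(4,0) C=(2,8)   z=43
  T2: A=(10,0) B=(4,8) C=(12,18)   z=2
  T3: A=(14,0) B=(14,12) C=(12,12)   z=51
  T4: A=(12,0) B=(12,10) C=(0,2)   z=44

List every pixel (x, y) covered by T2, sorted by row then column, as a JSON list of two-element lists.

T0:
  2·area = 80  (B↔C swapped to make it positive)
  edge (0, 12)→(0, 2): d=(0,-10) top-left  bias=+0
  edge (0, 2)→(8, 19): d=(8,17) right/bottom  bias=-1
  edge (8, 19)→(0, 12): d=(-8,-7) top-left  bias=+0
    (0,2)@(1, 5): e=[10,7,63] → #
    (1,2)@(3, 5): e=[30,-27,77] → ·
    (0,3)@(1, 7): e=[10,23,47] → #
    (1,3)@(3, 7): e=[30,-11,61] → ·
    (0,4)@(1, 9): e=[10,39,31] → #
    (1,4)@(3, 9): e=[30,5,45] → #
    (2,4)@(5, 9): e=[50,-29,59] → ·
    (0,5)@(1, 11): e=[10,55,15] → #
    (2,5)@(5, 11): e=[50,-13,43] → ·
    (0,6)@(1, 13): e=[10,71,-1] → ·
    (1,6)@(3, 13): e=[30,37,13] → #
    (2,6)@(5, 13): e=[50,3,27] → #
  covered (10 px):
    · · · · · · · ·
    · · · · · · · ·
    # · · · · · · ·
    # · · · · · · ·
    # # · · · · · ·
    # # · · · · · ·
    · # # · · · · ·
    · · # · · · · ·
    · · · # · · · ·
    · · · · · · · ·
T1:
  2·area = 24
  edge (0, 4)→(4, 0): d=(4,-4) top-left  bias=+0
  edge (4, 0)→(2, 8): d=(-2,8) right/bottom  bias=-1
  edge (2, 8)→(0, 4): d=(-2,-4) top-left  bias=+0
    (1,0)@(3, 1): e=[0,6,18] → #  [on edge]
    (2,0)@(5, 1): e=[8,-10,26] → ·
    (0,1)@(1, 3): e=[0,18,6] → #  [on edge]
    (2,1)@(5, 3): e=[16,-14,22] → ·
    (0,2)@(1, 5): e=[8,14,2] → #
    (1,2)@(3, 5): e=[16,-2,10] → ·
    (0,3)@(1, 7): e=[16,10,-2] → ·
  covered (4 px):
    · # · · · · · ·
    # # · · · · · ·
    # · · · · · · ·
    · · · · · · · ·
    · · · · · · · ·
    · · · · · · · ·
    · · · · · · · ·
    · · · · · · · ·
    · · · · · · · ·
    · · · · · · · ·
T2:
  2·area = 124  (B↔C swapped to make it positive)
  edge (10, 0)→(12, 18): d=(2,18) right/bottom  bias=-1
  edge (12, 18)→(4, 8): d=(-8,-10) top-left  bias=+0
  edge (4, 8)→(10, 0): d=(6,-8) top-left  bias=+0
    (4,1)@(9, 3): e=[24,90,10] → #
    (5,1)@(11, 3): e=[-12,110,26] → ·
    (3,2)@(7, 5): e=[64,54,6] → #
    (5,2)@(11, 5): e=[-8,94,38] → ·
    (2,3)@(5, 7): e=[104,18,2] → #
    (5,3)@(11, 7): e=[-4,78,50] → ·
    (2,4)@(5, 9): e=[108,2,14] → #
    (5,4)@(11, 9): e=[0,62,62] → ·  [on edge]
    (2,5)@(5, 11): e=[112,-14,26] → ·
    (3,5)@(7, 11): e=[76,6,42] → #
    (5,5)@(11, 11): e=[4,46,74] → #
    (6,5)@(13, 11): e=[-32,66,90] → ·
  covered (15 px):
    · · · · · · · ·
    · · · · # · · ·
    · · · # # · · ·
    · · # # # · · ·
    · · # # # · · ·
    · · · # # # · ·
    · · · · # # · ·
    · · · · · # · ·
    · · · · · · · ·
    · · · · · · · ·
T3:
  2·area = 24
  edge (14, 0)→(14, 12): d=(0,12) right/bottom  bias=-1
  edge (14, 12)→(12, 12): d=(-2,0) right/bottom  bias=-1
  edge (12, 12)→(14, 0): d=(2,-12) top-left  bias=+0
    (6,3)@(13, 7): e=[12,10,2] → #
    (7,3)@(15, 7): e=[-12,10,26] → ·
    (6,4)@(13, 9): e=[12,6,6] → #
    (7,4)@(15, 9): e=[-12,6,30] → ·
    (6,5)@(13, 11): e=[12,2,10] → #
    (7,5)@(15, 11): e=[-12,2,34] → ·
    (6,6)@(13, 13): e=[12,-2,14] → ·
  covered (3 px):
    · · · · · · · ·
    · · · · · · · ·
    · · · · · · · ·
    · · · · · · # ·
    · · · · · · # ·
    · · · · · · # ·
    · · · · · · · ·
    · · · · · · · ·
    · · · · · · · ·
    · · · · · · · ·
T4:
  2·area = 120
  edge (12, 0)→(12, 10): d=(0,10) right/bottom  bias=-1
  edge (12, 10)→(0, 2): d=(-12,-8) top-left  bias=+0
  edge (0, 2)→(12, 0): d=(12,-2) top-left  bias=+0
    (3,0)@(7, 1): e=[50,68,2] → #
    (4,0)@(9, 1): e=[30,84,6] → #
    (5,0)@(11, 1): e=[10,100,10] → #
    (6,0)@(13, 1): e=[-10,116,14] → ·
    (1,1)@(3, 3): e=[90,12,18] → #
    (2,1)@(5, 3): e=[70,28,22] → #
    (6,1)@(13, 3): e=[-10,92,38] → ·
    (1,2)@(3, 5): e=[90,-12,42] → ·
    (2,2)@(5, 5): e=[70,4,46] → #
    (6,2)@(13, 5): e=[-10,68,62] → ·
    (2,3)@(5, 7): e=[70,-20,70] → ·
    (3,3)@(7, 7): e=[50,-4,74] → ·
  covered (15 px):
    · · · # # # · ·
    · # # # # # · ·
    · · # # # # · ·
    · · · · # # · ·
    · · · · · # · ·
    · · · · · · · ·
    · · · · · · · ·
    · · · · · · · ·
    · · · · · · · ·
    · · · · · · · ·

Answer: [[4,1],[3,2],[4,2],[2,3],[3,3],[4,3],[2,4],[3,4],[4,4],[3,5],[4,5],[5,5],[4,6],[5,6],[5,7]]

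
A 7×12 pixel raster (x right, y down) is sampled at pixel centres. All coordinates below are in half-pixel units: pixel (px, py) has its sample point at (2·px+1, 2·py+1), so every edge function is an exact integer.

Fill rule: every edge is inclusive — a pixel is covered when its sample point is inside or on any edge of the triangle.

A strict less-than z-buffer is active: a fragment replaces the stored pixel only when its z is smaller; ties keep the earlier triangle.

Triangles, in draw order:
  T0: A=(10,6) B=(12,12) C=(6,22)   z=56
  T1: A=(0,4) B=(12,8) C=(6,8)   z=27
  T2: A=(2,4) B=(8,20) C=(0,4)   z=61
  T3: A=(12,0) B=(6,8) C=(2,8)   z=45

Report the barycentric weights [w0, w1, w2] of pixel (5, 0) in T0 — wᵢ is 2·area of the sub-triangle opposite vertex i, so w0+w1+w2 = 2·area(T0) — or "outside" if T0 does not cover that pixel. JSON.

T0:
  2·area = 56
  edge (10, 6)→(12, 12): d=(2,6) inclusive
  edge (12, 12)→(6, 22): d=(-6,10) inclusive
  edge (6, 22)→(10, 6): d=(4,-16) inclusive
    (4,1)@(9, 3): e=[0,84,-28] → ·  [on edge]
    (5,4)@(11, 9): e=[0,28,28] → █  [on edge]
    (6,4)@(13, 9): e=[-12,8,60] → ·
    (4,5)@(9, 11): e=[16,36,4] → █
    (6,5)@(13, 11): e=[-8,-4,68] → ·
    (4,6)@(9, 13): e=[20,24,12] → █
    (6,6)@(13, 13): e=[-4,-16,76] → ·
    (4,7)@(9, 15): e=[24,12,20] → █
    (5,7)@(11, 15): e=[12,-8,52] → ·
    (6,7)@(13, 15): e=[0,-28,84] → ·  [on edge]
    (4,8)@(9, 17): e=[28,0,28] → █  [on edge]
    (5,8)@(11, 17): e=[16,-20,60] → ·
  covered (8 px):
    · · · · · · ·
    · · · · · · ·
    · · · · · · ·
    · · · · · · ·
    · · · · · █ ·
    · · · · █ █ ·
    · · · · █ █ ·
    · · · · █ · ·
    · · · · █ · ·
    · · · █ · · ·
    · · · · · · ·
    · · · · · · ·
T1:
  2·area = 24
  edge (0, 4)→(12, 8): d=(12,4) inclusive
  edge (12, 8)→(6, 8): d=(-6,0) inclusive
  edge (6, 8)→(0, 4): d=(-6,-4) inclusive
    (1,2)@(3, 5): e=[0,18,6] → █  [on edge]
    (2,2)@(5, 5): e=[-8,18,14] → ·
    (1,3)@(3, 7): e=[24,6,-6] → ·
    (2,3)@(5, 7): e=[16,6,2] → █
    (3,3)@(7, 7): e=[8,6,10] → █
    (4,3)@(9, 7): e=[0,6,18] → █  [on edge]
    (5,3)@(11, 7): e=[-8,6,26] → ·
    (2,4)@(5, 9): e=[40,-6,-10] → ·
    (3,4)@(7, 9): e=[32,-6,-2] → ·
    (4,4)@(9, 9): e=[24,-6,6] → ·
  covered (4 px):
    · · · · · · ·
    · · · · · · ·
    · █ · · · · ·
    · · █ █ █ · ·
    · · · · · · ·
    · · · · · · ·
    · · · · · · ·
    · · · · · · ·
    · · · · · · ·
    · · · · · · ·
    · · · · · · ·
    · · · · · · ·
T2:
  2·area = 32
  edge (2, 4)→(8, 20): d=(6,16) inclusive
  edge (8, 20)→(0, 4): d=(-8,-16) inclusive
  edge (0, 4)→(2, 4): d=(2,0) inclusive
    (0,2)@(1, 5): e=[22,8,2] → █
    (1,2)@(3, 5): e=[-10,40,2] → ·
    (0,3)@(1, 7): e=[34,-8,6] → ·
    (1,3)@(3, 7): e=[2,24,6] → █
    (2,3)@(5, 7): e=[-30,56,6] → ·
    (1,4)@(3, 9): e=[14,8,10] → █
    (2,4)@(5, 9): e=[-18,40,10] → ·
    (1,5)@(3, 11): e=[26,-8,14] → ·
    (2,6)@(5, 13): e=[6,8,18] → █
    (3,6)@(7, 13): e=[-26,40,18] → ·
    (2,7)@(5, 15): e=[18,-8,22] → ·
  covered (4 px):
    · · · · · · ·
    · · · · · · ·
    █ · · · · · ·
    · █ · · · · ·
    · █ · · · · ·
    · · · · · · ·
    · · █ · · · ·
    · · · · · · ·
    · · · · · · ·
    · · · · · · ·
    · · · · · · ·
    · · · · · · ·
T3:
  2·area = 32
  edge (12, 0)→(6, 8): d=(-6,8) inclusive
  edge (6, 8)→(2, 8): d=(-4,0) inclusive
  edge (2, 8)→(12, 0): d=(10,-8) inclusive
    (5,0)@(11, 1): e=[2,28,2] → █
    (6,0)@(13, 1): e=[-14,28,18] → ·
    (4,1)@(9, 3): e=[6,20,6] → █
    (5,1)@(11, 3): e=[-10,20,22] → ·
    (3,2)@(7, 5): e=[10,12,10] → █
    (4,2)@(9, 5): e=[-6,12,26] → ·
    (2,3)@(5, 7): e=[14,4,14] → █
    (3,3)@(7, 7): e=[-2,4,30] → ·
    (2,4)@(5, 9): e=[2,-4,34] → ·
  covered (4 px):
    · · · · · █ ·
    · · · · █ · ·
    · · · █ · · ·
    · · █ · · · ·
    · · · · · · ·
    · · · · · · ·
    · · · · · · ·
    · · · · · · ·
    · · · · · · ·
    · · · · · · ·
    · · · · · · ·
    · · · · · · ·

Answer: "outside"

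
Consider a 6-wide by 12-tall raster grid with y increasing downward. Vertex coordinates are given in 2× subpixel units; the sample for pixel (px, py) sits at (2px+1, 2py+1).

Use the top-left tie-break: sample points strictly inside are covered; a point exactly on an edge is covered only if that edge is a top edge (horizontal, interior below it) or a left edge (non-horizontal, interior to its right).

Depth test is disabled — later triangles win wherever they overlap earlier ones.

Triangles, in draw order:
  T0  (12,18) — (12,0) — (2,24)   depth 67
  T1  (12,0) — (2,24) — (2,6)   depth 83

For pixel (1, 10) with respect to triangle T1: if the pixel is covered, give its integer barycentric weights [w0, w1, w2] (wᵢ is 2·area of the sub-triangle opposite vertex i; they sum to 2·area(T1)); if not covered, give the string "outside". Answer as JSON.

T0:
  2·area = 180  (B↔C swapped to make it positive)
  edge (12, 18)→(2, 24): d=(-10,6) right/bottom  bias=-1
  edge (2, 24)→(12, 0): d=(10,-24) top-left  bias=+0
  edge (12, 0)→(12, 18): d=(0,18) right/bottom  bias=-1
    (5,1)@(11, 3): e=[156,6,18] → #
    (5,2)@(11, 5): e=[136,26,18] → #
    (5,3)@(11, 7): e=[116,46,18] → #
    (4,4)@(9, 9): e=[108,18,54] → #
    (4,5)@(9, 11): e=[88,38,54] → #
    (3,6)@(7, 13): e=[80,10,90] → #
    (3,7)@(7, 15): e=[60,30,90] → #
    (2,8)@(5, 17): e=[52,2,126] → #
    (2,9)@(5, 19): e=[32,22,126] → #
    (5,9)@(11, 19): e=[-4,166,18] → ·
    (2,10)@(5, 21): e=[12,42,126] → #
    (3,10)@(7, 21): e=[0,90,90] → ·  [on edge]
  covered (22 px):
    · · · · · ·
    · · · · · #
    · · · · · #
    · · · · · #
    · · · · # #
    · · · · # #
    · · · # # #
    · · · # # #
    · · # # # #
    · · # # # ·
    · · # · · ·
    · # · · · ·
T1:
  2·area = 180
  edge (12, 0)→(2, 24): d=(-10,24) right/bottom  bias=-1
  edge (2, 24)→(2, 6): d=(0,-18) top-left  bias=+0
  edge (2, 6)→(12, 0): d=(10,-6) top-left  bias=+0
    (5,0)@(11, 1): e=[14,162,4] → #
    (3,1)@(7, 3): e=[90,90,0] → #  [on edge]
    (4,1)@(9, 3): e=[42,126,12] → #
    (5,1)@(11, 3): e=[-6,162,24] → ·
    (2,2)@(5, 5): e=[118,54,8] → #
    (5,2)@(11, 5): e=[-26,162,44] → ·
    (1,3)@(3, 7): e=[146,18,16] → #
    (5,3)@(11, 7): e=[-46,162,64] → ·
    (1,4)@(3, 9): e=[126,18,36] → #
    (4,4)@(9, 9): e=[-18,126,72] → ·
    (1,5)@(3, 11): e=[106,18,56] → #
    (4,5)@(9, 11): e=[-38,126,92] → ·
  covered (23 px):
    · · · · · #
    · · · # # ·
    · · # # # ·
    · # # # # ·
    · # # # · ·
    · # # # · ·
    · # # · · ·
    · # # · · ·
    · # · · · ·
    · # · · · ·
    · # · · · ·
    · · · · · ·

Final: [18,156,6]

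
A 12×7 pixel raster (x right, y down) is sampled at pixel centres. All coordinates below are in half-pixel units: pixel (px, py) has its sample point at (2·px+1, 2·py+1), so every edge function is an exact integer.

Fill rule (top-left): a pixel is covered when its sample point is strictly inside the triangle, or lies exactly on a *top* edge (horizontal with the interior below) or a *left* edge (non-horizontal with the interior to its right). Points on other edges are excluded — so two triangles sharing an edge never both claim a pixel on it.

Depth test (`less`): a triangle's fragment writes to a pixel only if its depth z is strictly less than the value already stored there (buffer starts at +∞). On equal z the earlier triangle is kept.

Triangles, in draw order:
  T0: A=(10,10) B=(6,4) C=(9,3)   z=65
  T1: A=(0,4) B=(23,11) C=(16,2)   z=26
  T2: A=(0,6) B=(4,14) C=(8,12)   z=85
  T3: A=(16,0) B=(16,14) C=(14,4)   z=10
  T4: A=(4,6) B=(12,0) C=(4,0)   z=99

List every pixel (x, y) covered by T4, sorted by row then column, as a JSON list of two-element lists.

T0:
  2·area = 22
  edge (10, 10)→(6, 4): d=(-4,-6) top-left  bias=+0
  edge (6, 4)→(9, 3): d=(3,-1) top-left  bias=+0
  edge (9, 3)→(10, 10): d=(1,7) right/bottom  bias=-1
    (7,0)@(15, 1): e=[66,0,-44] → ·  [on edge]
    (4,1)@(9, 3): e=[22,0,0] → ·  [on edge]
    (1,2)@(3, 5): e=[-22,0,44] → ·  [on edge]
    (3,2)@(7, 5): e=[2,4,16] → █
    (4,2)@(9, 5): e=[14,6,2] → █
    (5,2)@(11, 5): e=[26,8,-12] → ·
    (3,3)@(7, 7): e=[-6,10,18] → ·
    (4,3)@(9, 7): e=[6,12,4] → █
    (5,3)@(11, 7): e=[18,14,-10] → ·
    (4,4)@(9, 9): e=[-2,18,6] → ·
  covered (3 px):
    · · · · · · · · · · · ·
    · · · · · · · · · · · ·
    · · · █ █ · · · · · · ·
    · · · · █ · · · · · · ·
    · · · · · · · · · · · ·
    · · · · · · · · · · · ·
    · · · · · · · · · · · ·
T1:
  2·area = 158  (B↔C swapped to make it positive)
  edge (0, 4)→(16, 2): d=(16,-2) top-left  bias=+0
  edge (16, 2)→(23, 11): d=(7,9) right/bottom  bias=-1
  edge (23, 11)→(0, 4): d=(-23,-7) top-left  bias=+0
    (4,1)@(9, 3): e=[2,70,86] → █
    (5,1)@(11, 3): e=[6,52,100] → █
    (6,1)@(13, 3): e=[10,34,114] → █
    (7,1)@(15, 3): e=[14,16,128] → █
    (8,1)@(17, 3): e=[18,-2,142] → ·
    (2,2)@(5, 5): e=[26,120,12] → █
    (3,2)@(7, 5): e=[30,102,26] → █
    (8,2)@(17, 5): e=[50,12,96] → █
    (9,2)@(19, 5): e=[54,-6,110] → ·
    (2,3)@(5, 7): e=[58,134,-34] → ·
    (3,3)@(7, 7): e=[62,116,-20] → ·
    (4,3)@(9, 7): e=[66,98,-6] → ·
    (11,5)@(23, 11): e=[158,0,0] → ·  [on edge]
  covered (19 px):
    · · · · · · · · · · · ·
    · · · · █ █ █ █ · · · ·
    · · █ █ █ █ █ █ █ · · ·
    · · · · · █ █ █ █ █ · ·
    · · · · · · · · █ █ █ ·
    · · · · · · · · · · · ·
    · · · · · · · · · · · ·
T2:
  2·area = 40  (B↔C swapped to make it positive)
  edge (0, 6)→(8, 12): d=(8,6) right/bottom  bias=-1
  edge (8, 12)→(4, 14): d=(-4,2) right/bottom  bias=-1
  edge (4, 14)→(0, 6): d=(-4,-8) top-left  bias=+0
    (0,3)@(1, 7): e=[2,34,4] → █
    (1,3)@(3, 7): e=[-10,30,20] → ·
    (0,4)@(1, 9): e=[18,26,-4] → ·
    (1,4)@(3, 9): e=[6,22,12] → █
    (2,4)@(5, 9): e=[-6,18,28] → ·
    (1,5)@(3, 11): e=[22,14,4] → █
    (2,5)@(5, 11): e=[10,10,20] → █
    (3,5)@(7, 11): e=[-2,6,36] → ·
    (1,6)@(3, 13): e=[38,6,-4] → ·
    (2,6)@(5, 13): e=[26,2,12] → █
    (3,6)@(7, 13): e=[14,-2,28] → ·
  covered (5 px):
    · · · · · · · · · · · ·
    · · · · · · · · · · · ·
    · · · · · · · · · · · ·
    █ · · · · · · · · · · ·
    · █ · · · · · · · · · ·
    · █ █ · · · · · · · · ·
    · · █ · · · · · · · · ·
T3:
  2·area = 28
  edge (16, 0)→(16, 14): d=(0,14) right/bottom  bias=-1
  edge (16, 14)→(14, 4): d=(-2,-10) top-left  bias=+0
  edge (14, 4)→(16, 0): d=(2,-4) top-left  bias=+0
    (7,1)@(15, 3): e=[14,12,2] → █
    (8,1)@(17, 3): e=[-14,32,10] → ·
    (7,2)@(15, 5): e=[14,8,6] → █
    (8,2)@(17, 5): e=[-14,28,14] → ·
    (7,3)@(15, 7): e=[14,4,10] → █
    (8,3)@(17, 7): e=[-14,24,18] → ·
    (7,4)@(15, 9): e=[14,0,14] → █  [on edge]
    (8,4)@(17, 9): e=[-14,20,22] → ·
    (7,5)@(15, 11): e=[14,-4,18] → ·
  covered (4 px):
    · · · · · · · · · · · ·
    · · · · · · · █ · · · ·
    · · · · · · · █ · · · ·
    · · · · · · · █ · · · ·
    · · · · · · · █ · · · ·
    · · · · · · · · · · · ·
    · · · · · · · · · · · ·
T4:
  2·area = 48  (B↔C swapped to make it positive)
  edge (4, 6)→(4, 0): d=(0,-6) top-left  bias=+0
  edge (4, 0)→(12, 0): d=(8,0) top-left  bias=+0
  edge (12, 0)→(4, 6): d=(-8,6) right/bottom  bias=-1
    (2,0)@(5, 1): e=[6,8,34] → █
    (3,0)@(7, 1): e=[18,8,22] → █
    (4,0)@(9, 1): e=[30,8,10] → █
    (5,0)@(11, 1): e=[42,8,-2] → ·
    (2,1)@(5, 3): e=[6,24,18] → █
    (4,1)@(9, 3): e=[30,24,-6] → ·
    (2,2)@(5, 5): e=[6,40,2] → █
    (3,2)@(7, 5): e=[18,40,-10] → ·
    (2,3)@(5, 7): e=[6,56,-14] → ·
  covered (6 px):
    · · █ █ █ · · · · · · ·
    · · █ █ · · · · · · · ·
    · · █ · · · · · · · · ·
    · · · · · · · · · · · ·
    · · · · · · · · · · · ·
    · · · · · · · · · · · ·
    · · · · · · · · · · · ·

Final: [[2,0],[3,0],[4,0],[2,1],[3,1],[2,2]]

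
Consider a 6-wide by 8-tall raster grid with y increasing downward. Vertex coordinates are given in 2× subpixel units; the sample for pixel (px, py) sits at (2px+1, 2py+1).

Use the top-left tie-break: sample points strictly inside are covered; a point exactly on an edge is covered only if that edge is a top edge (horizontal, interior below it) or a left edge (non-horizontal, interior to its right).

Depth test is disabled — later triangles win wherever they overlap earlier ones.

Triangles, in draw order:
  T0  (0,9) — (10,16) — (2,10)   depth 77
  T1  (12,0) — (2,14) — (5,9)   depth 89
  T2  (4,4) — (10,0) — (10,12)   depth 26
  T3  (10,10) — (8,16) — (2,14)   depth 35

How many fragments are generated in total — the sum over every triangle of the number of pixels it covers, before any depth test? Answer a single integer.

T0:
  2·area = 4  (B↔C swapped to make it positive)
  edge (0, 9)→(2, 10): d=(2,1) right/bottom  bias=-1
  edge (2, 10)→(10, 16): d=(8,6) right/bottom  bias=-1
  edge (10, 16)→(0, 9): d=(-10,-7) top-left  bias=+0
    (1,5)@(3, 11): e=[1,2,1] → X
    (2,5)@(5, 11): e=[-1,-10,15] → .
    (1,6)@(3, 13): e=[5,18,-19] → .
  covered (1 px):
    . . . . . .
    . . . . . .
    . . . . . .
    . . . . . .
    . . . . . .
    . X . . . .
    . . . . . .
    . . . . . .
T1:
  2·area = 8
  edge (12, 0)→(2, 14): d=(-10,14) right/bottom  bias=-1
  edge (2, 14)→(5, 9): d=(3,-5) top-left  bias=+0
  edge (5, 9)→(12, 0): d=(7,-9) top-left  bias=+0
    (3,3)@(7, 7): e=[0,4,4] → .  [on edge]
    (2,4)@(5, 9): e=[8,0,0] → X  [on edge]
    (3,4)@(7, 9): e=[-20,10,18] → .
    (2,5)@(5, 11): e=[-12,6,14] → .
  covered (1 px):
    . . . . . .
    . . . . . .
    . . . . . .
    . . . . . .
    . . X . . .
    . . . . . .
    . . . . . .
    . . . . . .
T2:
  2·area = 72
  edge (4, 4)→(10, 0): d=(6,-4) top-left  bias=+0
  edge (10, 0)→(10, 12): d=(0,12) right/bottom  bias=-1
  edge (10, 12)→(4, 4): d=(-6,-8) top-left  bias=+0
    (4,0)@(9, 1): e=[2,12,58] → X
    (5,0)@(11, 1): e=[10,-12,74] → .
    (3,1)@(7, 3): e=[6,36,30] → X
    (5,1)@(11, 3): e=[22,-12,62] → .
    (2,2)@(5, 5): e=[10,60,2] → X
    (5,2)@(11, 5): e=[34,-12,50] → .
    (2,3)@(5, 7): e=[22,60,-10] → .
    (3,3)@(7, 7): e=[30,36,6] → X
    (5,3)@(11, 7): e=[46,-12,38] → .
    (3,4)@(7, 9): e=[42,36,-6] → .
    (4,4)@(9, 9): e=[50,12,10] → X
    (5,4)@(11, 9): e=[58,-12,26] → .
  covered (9 px):
    . . . . X .
    . . . X X .
    . . X X X .
    . . . X X .
    . . . . X .
    . . . . . .
    . . . . . .
    . . . . . .
T3:
  2·area = 40
  edge (10, 10)→(8, 16): d=(-2,6) right/bottom  bias=-1
  edge (8, 16)→(2, 14): d=(-6,-2) top-left  bias=+0
  edge (2, 14)→(10, 10): d=(8,-4) top-left  bias=+0
    (5,3)@(11, 7): e=[0,60,-20] → .  [on edge]
    (4,5)@(9, 11): e=[4,32,4] → X
    (5,5)@(11, 11): e=[-8,36,12] → .
    (2,6)@(5, 13): e=[24,12,4] → X
    (3,6)@(7, 13): e=[12,16,12] → X
    (4,6)@(9, 13): e=[0,20,20] → .  [on edge]
    (2,7)@(5, 15): e=[20,0,20] → X  [on edge]
    (4,7)@(9, 15): e=[-4,8,36] → .
  covered (5 px):
    . . . . . .
    . . . . . .
    . . . . . .
    . . . . . .
    . . . . . .
    . . . . X .
    . . X X . .
    . . X X . .

Final: 16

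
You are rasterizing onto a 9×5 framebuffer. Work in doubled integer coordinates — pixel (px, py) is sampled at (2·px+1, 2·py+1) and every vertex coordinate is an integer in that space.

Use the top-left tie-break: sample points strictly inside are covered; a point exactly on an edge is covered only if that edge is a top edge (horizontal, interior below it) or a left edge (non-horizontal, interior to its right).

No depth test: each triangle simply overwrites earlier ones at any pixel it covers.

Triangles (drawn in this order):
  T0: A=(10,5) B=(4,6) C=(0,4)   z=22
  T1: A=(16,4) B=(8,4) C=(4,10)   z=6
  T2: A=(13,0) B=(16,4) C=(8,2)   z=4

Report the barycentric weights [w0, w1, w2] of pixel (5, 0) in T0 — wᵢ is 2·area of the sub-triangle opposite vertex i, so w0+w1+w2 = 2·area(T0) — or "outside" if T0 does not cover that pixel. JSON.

T0:
  2·area = 16
  edge (10, 5)→(4, 6): d=(-6,1) right/bottom  bias=-1
  edge (4, 6)→(0, 4): d=(-4,-2) top-left  bias=+0
  edge (0, 4)→(10, 5): d=(10,1) right/bottom  bias=-1
    (1,2)@(3, 5): e=[7,2,7] → #
    (2,2)@(5, 5): e=[5,6,5] → #
    (3,2)@(7, 5): e=[3,10,3] → #
    (4,2)@(9, 5): e=[1,14,1] → #
    (5,2)@(11, 5): e=[-1,18,-1] → ·
    (1,3)@(3, 7): e=[-5,-6,27] → ·
    (2,3)@(5, 7): e=[-7,-2,25] → ·
    (3,3)@(7, 7): e=[-9,2,23] → ·
    (4,3)@(9, 7): e=[-11,6,21] → ·
  covered (4 px):
    · · · · · · · · ·
    · · · · · · · · ·
    · # # # # · · · ·
    · · · · · · · · ·
    · · · · · · · · ·
T1:
  2·area = 48  (B↔C swapped to make it positive)
  edge (16, 4)→(4, 10): d=(-12,6) right/bottom  bias=-1
  edge (4, 10)→(8, 4): d=(4,-6) top-left  bias=+0
  edge (8, 4)→(16, 4): d=(8,0) top-left  bias=+0
    (4,2)@(9, 5): e=[30,10,8] → #
    (5,2)@(11, 5): e=[18,22,8] → #
    (6,2)@(13, 5): e=[6,34,8] → #
    (7,2)@(15, 5): e=[-6,46,8] → ·
    (3,3)@(7, 7): e=[18,6,24] → #
    (5,3)@(11, 7): e=[-6,30,24] → ·
    (6,3)@(13, 7): e=[-18,42,24] → ·
    (2,4)@(5, 9): e=[6,2,40] → #
    (3,4)@(7, 9): e=[-6,14,40] → ·
    (4,4)@(9, 9): e=[-18,26,40] → ·
  covered (6 px):
    · · · · · · · · ·
    · · · · · · · · ·
    · · · · # # # · ·
    · · · # # · · · ·
    · · # · · · · · ·
T2:
  2·area = 26
  edge (13, 0)→(16, 4): d=(3,4) right/bottom  bias=-1
  edge (16, 4)→(8, 2): d=(-8,-2) top-left  bias=+0
  edge (8, 2)→(13, 0): d=(5,-2) top-left  bias=+0
    (5,0)@(11, 1): e=[11,14,1] → #
    (6,0)@(13, 1): e=[3,18,5] → #
    (7,0)@(15, 1): e=[-5,22,9] → ·
    (5,1)@(11, 3): e=[17,-2,11] → ·
    (6,1)@(13, 3): e=[9,2,15] → #
    (7,1)@(15, 3): e=[1,6,19] → #
    (8,1)@(17, 3): e=[-7,10,23] → ·
    (6,2)@(13, 5): e=[15,-14,25] → ·
    (7,2)@(15, 5): e=[7,-10,29] → ·
  covered (4 px):
    · · · · · # # · ·
    · · · · · · # # ·
    · · · · · · · · ·
    · · · · · · · · ·
    · · · · · · · · ·

Final: "outside"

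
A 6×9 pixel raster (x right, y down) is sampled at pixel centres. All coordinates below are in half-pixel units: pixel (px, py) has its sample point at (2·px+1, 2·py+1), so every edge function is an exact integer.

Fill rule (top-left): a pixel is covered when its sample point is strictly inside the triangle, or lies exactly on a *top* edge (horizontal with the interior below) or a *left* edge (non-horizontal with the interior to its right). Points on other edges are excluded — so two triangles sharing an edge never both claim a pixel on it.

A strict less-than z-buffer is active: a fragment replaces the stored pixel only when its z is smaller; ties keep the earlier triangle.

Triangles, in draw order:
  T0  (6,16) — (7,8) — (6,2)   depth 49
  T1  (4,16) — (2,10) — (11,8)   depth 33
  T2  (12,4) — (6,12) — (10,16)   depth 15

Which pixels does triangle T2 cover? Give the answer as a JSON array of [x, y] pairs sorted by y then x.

T0:
  2·area = 14  (B↔C swapped to make it positive)
  edge (6, 16)→(6, 2): d=(0,-14) top-left  bias=+0
  edge (6, 2)→(7, 8): d=(1,6) right/bottom  bias=-1
  edge (7, 8)→(6, 16): d=(-1,8) right/bottom  bias=-1
  covered (0 px):
    · · · · · ·
    · · · · · ·
    · · · · · ·
    · · · · · ·
    · · · · · ·
    · · · · · ·
    · · · · · ·
    · · · · · ·
    · · · · · ·
T1:
  2·area = 58
  edge (4, 16)→(2, 10): d=(-2,-6) top-left  bias=+0
  edge (2, 10)→(11, 8): d=(9,-2) top-left  bias=+0
  edge (11, 8)→(4, 16): d=(-7,8) right/bottom  bias=-1
    (0,3)@(1, 7): e=[0,-29,87] → ·  [on edge]
    (3,4)@(7, 9): e=[32,1,25] → #
    (4,4)@(9, 9): e=[44,5,9] → #
    (5,4)@(11, 9): e=[56,9,-7] → ·
    (1,5)@(3, 11): e=[4,11,43] → #
    (2,5)@(5, 11): e=[16,15,27] → #
    (4,5)@(9, 11): e=[40,23,-5] → ·
    (1,6)@(3, 13): e=[0,29,29] → #  [on edge]
    (3,6)@(7, 13): e=[24,37,-3] → ·
    (1,7)@(3, 15): e=[-4,47,15] → ·
    (2,7)@(5, 15): e=[8,51,-1] → ·
  covered (7 px):
    · · · · · ·
    · · · · · ·
    · · · · · ·
    · · · · · ·
    · · · # # ·
    · # # # · ·
    · # # · · ·
    · · · · · ·
    · · · · · ·
T2:
  2·area = 56  (B↔C swapped to make it positive)
  edge (12, 4)→(10, 16): d=(-2,12) right/bottom  bias=-1
  edge (10, 16)→(6, 12): d=(-4,-4) top-left  bias=+0
  edge (6, 12)→(12, 4): d=(6,-8) top-left  bias=+0
    (0,3)@(1, 7): e=[126,0,-70] → ·  [on edge]
    (5,3)@(11, 7): e=[6,40,10] → #
    (1,4)@(3, 9): e=[98,0,-42] → ·  [on edge]
    (4,4)@(9, 9): e=[26,24,6] → #
    (2,5)@(5, 11): e=[70,0,-14] → ·  [on edge]
    (3,5)@(7, 11): e=[46,8,2] → #
    (5,5)@(11, 11): e=[-2,24,34] → ·
    (3,6)@(7, 13): e=[42,0,14] → #  [on edge]
    (5,6)@(11, 13): e=[-6,16,46] → ·
    (3,7)@(7, 15): e=[38,-8,26] → ·
    (4,7)@(9, 15): e=[14,0,42] → #  [on edge]
    (5,7)@(11, 15): e=[-10,8,58] → ·
    (5,8)@(11, 17): e=[-14,0,70] → ·  [on edge]
  covered (8 px):
    · · · · · ·
    · · · · · ·
    · · · · · ·
    · · · · · #
    · · · · # #
    · · · # # ·
    · · · # # ·
    · · · · # ·
    · · · · · ·

Result: [[5,3],[4,4],[5,4],[3,5],[4,5],[3,6],[4,6],[4,7]]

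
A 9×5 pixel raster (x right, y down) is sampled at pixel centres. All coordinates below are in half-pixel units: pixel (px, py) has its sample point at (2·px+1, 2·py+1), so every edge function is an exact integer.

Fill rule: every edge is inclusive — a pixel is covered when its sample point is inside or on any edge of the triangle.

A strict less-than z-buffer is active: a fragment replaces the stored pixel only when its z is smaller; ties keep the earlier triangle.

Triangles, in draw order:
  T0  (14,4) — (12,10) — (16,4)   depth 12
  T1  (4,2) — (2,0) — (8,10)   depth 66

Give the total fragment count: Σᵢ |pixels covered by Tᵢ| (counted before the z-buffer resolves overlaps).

T0:
  2·area = 12  (B↔C swapped to make it positive)
  edge (14, 4)→(16, 4): d=(2,0) inclusive
  edge (16, 4)→(12, 10): d=(-4,6) inclusive
  edge (12, 10)→(14, 4): d=(2,-6) inclusive
    (7,0)@(15, 1): e=[-6,18,0] → ·  [on edge]
    (7,2)@(15, 5): e=[2,2,8] → █
    (8,2)@(17, 5): e=[2,-10,20] → ·
    (6,3)@(13, 7): e=[6,6,0] → █  [on edge]
    (7,3)@(15, 7): e=[6,-6,12] → ·
    (6,4)@(13, 9): e=[10,-2,4] → ·
  covered (2 px):
    · · · · · · · · ·
    · · · · · · · · ·
    · · · · · · · █ ·
    · · · · · · █ · ·
    · · · · · · · · ·
T1:
  2·area = 8  (B↔C swapped to make it positive)
  edge (4, 2)→(8, 10): d=(4,8) inclusive
  edge (8, 10)→(2, 0): d=(-6,-10) inclusive
  edge (2, 0)→(4, 2): d=(2,2) inclusive
    (1,0)@(3, 1): e=[4,4,0] → █  [on edge]
    (2,0)@(5, 1): e=[-12,24,-4] → ·
    (1,1)@(3, 3): e=[12,-8,4] → ·
    (2,1)@(5, 3): e=[-4,12,0] → ·  [on edge]
    (2,2)@(5, 5): e=[4,0,4] → █  [on edge]
    (3,2)@(7, 5): e=[-12,20,0] → ·  [on edge]
    (2,3)@(5, 7): e=[12,-12,8] → ·
    (4,3)@(9, 7): e=[-20,28,0] → ·  [on edge]
    (5,4)@(11, 9): e=[-28,36,0] → ·  [on edge]
  covered (2 px):
    · █ · · · · · · ·
    · · · · · · · · ·
    · · █ · · · · · ·
    · · · · · · · · ·
    · · · · · · · · ·

Answer: 4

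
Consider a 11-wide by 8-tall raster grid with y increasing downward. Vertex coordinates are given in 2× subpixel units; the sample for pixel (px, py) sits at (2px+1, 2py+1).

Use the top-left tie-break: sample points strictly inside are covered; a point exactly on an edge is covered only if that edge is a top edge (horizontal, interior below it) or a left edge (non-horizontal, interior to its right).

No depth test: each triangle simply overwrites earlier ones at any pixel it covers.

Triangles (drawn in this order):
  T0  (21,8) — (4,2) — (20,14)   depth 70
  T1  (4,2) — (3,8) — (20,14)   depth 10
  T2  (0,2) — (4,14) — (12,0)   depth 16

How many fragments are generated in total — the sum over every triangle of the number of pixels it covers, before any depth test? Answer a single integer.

T0:
  2·area = 108  (B↔C swapped to make it positive)
  edge (21, 8)→(20, 14): d=(-1,6) right/bottom  bias=-1
  edge (20, 14)→(4, 2): d=(-16,-12) top-left  bias=+0
  edge (4, 2)→(21, 8): d=(17,6) right/bottom  bias=-1
    (4,2)@(9, 5): e=[75,12,21] → █
    (5,2)@(11, 5): e=[63,36,9] → █
    (6,2)@(13, 5): e=[51,60,-3] → ·
    (4,3)@(9, 7): e=[73,-20,55] → ·
    (5,3)@(11, 7): e=[61,4,43] → █
    (6,3)@(13, 7): e=[49,28,31] → █
    (7,3)@(15, 7): e=[37,52,19] → █
    (8,3)@(17, 7): e=[25,76,7] → █
    (9,3)@(19, 7): e=[13,100,-5] → ·
    (5,4)@(11, 9): e=[59,-28,77] → ·
    (6,4)@(13, 9): e=[47,-4,65] → ·
    (7,4)@(15, 9): e=[35,20,53] → █
  covered (12 px):
    · · · · · · · · · · ·
    · · · · · · · · · · ·
    · · · · █ █ · · · · ·
    · · · · · █ █ █ █ · ·
    · · · · · · · █ █ █ ·
    · · · · · · · · █ █ ·
    · · · · · · · · · █ ·
    · · · · · · · · · · ·
T1:
  2·area = 108  (B↔C swapped to make it positive)
  edge (4, 2)→(20, 14): d=(16,12) right/bottom  bias=-1
  edge (20, 14)→(3, 8): d=(-17,-6) top-left  bias=+0
  edge (3, 8)→(4, 2): d=(1,-6) top-left  bias=+0
    (2,1)@(5, 3): e=[4,97,7] → █
    (3,1)@(7, 3): e=[-20,109,19] → ·
    (2,2)@(5, 5): e=[36,63,9] → █
    (3,2)@(7, 5): e=[12,75,21] → █
    (4,2)@(9, 5): e=[-12,87,33] → ·
    (2,3)@(5, 7): e=[68,29,11] → █
    (4,3)@(9, 7): e=[20,53,35] → █
    (5,3)@(11, 7): e=[-4,65,47] → ·
    (2,4)@(5, 9): e=[100,-5,13] → ·
    (3,4)@(7, 9): e=[76,7,25] → █
    (5,4)@(11, 9): e=[28,31,49] → █
    (6,4)@(13, 9): e=[4,43,61] → █
  covered (12 px):
    · · · · · · · · · · ·
    · · █ · · · · · · · ·
    · · █ █ · · · · · · ·
    · · █ █ █ · · · · · ·
    · · · █ █ █ █ · · · ·
    · · · · · · █ █ · · ·
    · · · · · · · · · · ·
    · · · · · · · · · · ·
T2:
  2·area = 152  (B↔C swapped to make it positive)
  edge (0, 2)→(12, 0): d=(12,-2) top-left  bias=+0
  edge (12, 0)→(4, 14): d=(-8,14) right/bottom  bias=-1
  edge (4, 14)→(0, 2): d=(-4,-12) top-left  bias=+0
    (3,0)@(7, 1): e=[2,62,88] → █
    (4,0)@(9, 1): e=[6,34,112] → █
    (5,0)@(11, 1): e=[10,6,136] → █
    (6,0)@(13, 1): e=[14,-22,160] → ·
    (0,1)@(1, 3): e=[14,130,8] → █
    (1,1)@(3, 3): e=[18,102,32] → █
    (2,1)@(5, 3): e=[22,74,56] → █
    (5,1)@(11, 3): e=[34,-10,128] → ·
    (0,2)@(1, 5): e=[38,114,0] → █  [on edge]
    (5,2)@(11, 5): e=[58,-26,120] → ·
    (0,3)@(1, 7): e=[62,98,-8] → ·
    (1,3)@(3, 7): e=[66,70,16] → █
    (1,5)@(3, 11): e=[114,38,0] → █  [on edge]
  covered (20 px):
    · · · █ █ █ · · · · ·
    █ █ █ █ █ · · · · · ·
    █ █ █ █ █ · · · · · ·
    · █ █ █ · · · · · · ·
    · █ █ · · · · · · · ·
    · █ █ · · · · · · · ·
    · · · · · · · · · · ·
    · · · · · · · · · · ·

Result: 44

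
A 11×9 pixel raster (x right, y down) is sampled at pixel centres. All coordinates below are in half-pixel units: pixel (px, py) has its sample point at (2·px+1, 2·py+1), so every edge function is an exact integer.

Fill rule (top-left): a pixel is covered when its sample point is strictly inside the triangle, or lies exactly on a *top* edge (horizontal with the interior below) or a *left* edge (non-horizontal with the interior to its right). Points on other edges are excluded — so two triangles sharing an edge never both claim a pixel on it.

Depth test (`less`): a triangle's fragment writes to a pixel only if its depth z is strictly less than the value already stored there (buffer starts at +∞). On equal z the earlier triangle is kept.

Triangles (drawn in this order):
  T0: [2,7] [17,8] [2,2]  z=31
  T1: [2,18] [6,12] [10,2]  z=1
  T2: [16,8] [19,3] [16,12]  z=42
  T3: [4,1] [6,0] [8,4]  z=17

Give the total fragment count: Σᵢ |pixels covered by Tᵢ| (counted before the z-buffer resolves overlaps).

T0:
  2·area = 75  (B↔C swapped to make it positive)
  edge (2, 7)→(2, 2): d=(0,-5) top-left  bias=+0
  edge (2, 2)→(17, 8): d=(15,6) right/bottom  bias=-1
  edge (17, 8)→(2, 7): d=(-15,-1) top-left  bias=+0
    (1,1)@(3, 3): e=[5,9,61] → X
    (2,1)@(5, 3): e=[15,-3,63] → .
    (1,2)@(3, 5): e=[5,39,31] → X
    (2,2)@(5, 5): e=[15,27,33] → X
    (3,2)@(7, 5): e=[25,15,35] → X
    (4,2)@(9, 5): e=[35,3,37] → X
    (5,2)@(11, 5): e=[45,-9,39] → .
    (1,3)@(3, 7): e=[5,69,1] → X
    (5,3)@(11, 7): e=[45,21,9] → X
    (6,3)@(13, 7): e=[55,9,11] → X
    (7,3)@(15, 7): e=[65,-3,13] → .
    (1,4)@(3, 9): e=[5,99,-29] → .
  covered (11 px):
    . . . . . . . . . . .
    . X . . . . . . . . .
    . X X X X . . . . . .
    . X X X X X X . . . .
    . . . . . . . . . . .
    . . . . . . . . . . .
    . . . . . . . . . . .
    . . . . . . . . . . .
    . . . . . . . . . . .
T1:
  2·area = 16  (B↔C swapped to make it positive)
  edge (2, 18)→(10, 2): d=(8,-16) top-left  bias=+0
  edge (10, 2)→(6, 12): d=(-4,10) right/bottom  bias=-1
  edge (6, 12)→(2, 18): d=(-4,6) right/bottom  bias=-1
    (3,4)@(7, 9): e=[8,2,6] → X
    (4,4)@(9, 9): e=[40,-18,-6] → .
    (3,5)@(7, 11): e=[24,-6,-2] → .
    (2,6)@(5, 13): e=[8,6,2] → X
    (3,6)@(7, 13): e=[40,-14,-10] → .
    (2,7)@(5, 15): e=[24,-2,-6] → .
  covered (2 px):
    . . . . . . . . . . .
    . . . . . . . . . . .
    . . . . . . . . . . .
    . . . . . . . . . . .
    . . . X . . . . . . .
    . . . . . . . . . . .
    . . X . . . . . . . .
    . . . . . . . . . . .
    . . . . . . . . . . .
T2:
  2·area = 12
  edge (16, 8)→(19, 3): d=(3,-5) top-left  bias=+0
  edge (19, 3)→(16, 12): d=(-3,9) right/bottom  bias=-1
  edge (16, 12)→(16, 8): d=(0,-4) top-left  bias=+0
    (9,1)@(19, 3): e=[0,0,12] → .  [on edge]
    (8,3)@(17, 7): e=[2,6,4] → X
    (9,3)@(19, 7): e=[12,-12,12] → .
    (8,4)@(17, 9): e=[8,0,4] → .  [on edge]
    (6,6)@(13, 13): e=[0,24,-12] → .  [on edge]
    (7,7)@(15, 15): e=[16,0,-4] → .  [on edge]
  covered (1 px):
    . . . . . . . . . . .
    . . . . . . . . . . .
    . . . . . . . . . . .
    . . . . . . . . X . .
    . . . . . . . . . . .
    . . . . . . . . . . .
    . . . . . . . . . . .
    . . . . . . . . . . .
    . . . . . . . . . . .
T3:
  2·area = 10
  edge (4, 1)→(6, 0): d=(2,-1) top-left  bias=+0
  edge (6, 0)→(8, 4): d=(2,4) right/bottom  bias=-1
  edge (8, 4)→(4, 1): d=(-4,-3) top-left  bias=+0
    (2,0)@(5, 1): e=[1,6,3] → X
    (3,0)@(7, 1): e=[3,-2,9] → .
    (2,1)@(5, 3): e=[5,10,-5] → .
    (3,1)@(7, 3): e=[7,2,1] → X
    (4,1)@(9, 3): e=[9,-6,7] → .
    (3,2)@(7, 5): e=[11,6,-7] → .
  covered (2 px):
    . . X . . . . . . . .
    . . . X . . . . . . .
    . . . . . . . . . . .
    . . . . . . . . . . .
    . . . . . . . . . . .
    . . . . . . . . . . .
    . . . . . . . . . . .
    . . . . . . . . . . .
    . . . . . . . . . . .

Answer: 16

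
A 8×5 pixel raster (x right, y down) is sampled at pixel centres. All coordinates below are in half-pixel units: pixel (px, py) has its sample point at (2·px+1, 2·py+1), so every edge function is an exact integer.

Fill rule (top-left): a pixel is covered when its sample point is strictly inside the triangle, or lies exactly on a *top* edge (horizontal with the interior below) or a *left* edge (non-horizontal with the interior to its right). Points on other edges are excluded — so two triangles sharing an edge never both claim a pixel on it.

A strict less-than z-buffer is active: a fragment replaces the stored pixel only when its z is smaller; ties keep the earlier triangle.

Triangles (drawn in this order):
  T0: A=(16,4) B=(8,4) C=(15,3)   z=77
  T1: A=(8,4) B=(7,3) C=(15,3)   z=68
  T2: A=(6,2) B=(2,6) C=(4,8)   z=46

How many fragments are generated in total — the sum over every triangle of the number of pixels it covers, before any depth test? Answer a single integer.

T0:
  2·area = 8
  edge (16, 4)→(8, 4): d=(-8,0) right/bottom  bias=-1
  edge (8, 4)→(15, 3): d=(7,-1) top-left  bias=+0
  edge (15, 3)→(16, 4): d=(1,1) right/bottom  bias=-1
    (6,0)@(13, 1): e=[24,-16,0] → .  [on edge]
    (7,1)@(15, 3): e=[8,0,0] → .  [on edge]
    (0,2)@(1, 5): e=[-8,0,16] → .  [on edge]
  covered (0 px):
    . . . . . . . .
    . . . . . . . .
    . . . . . . . .
    . . . . . . . .
    . . . . . . . .
T1:
  2·area = 8
  edge (8, 4)→(7, 3): d=(-1,-1) top-left  bias=+0
  edge (7, 3)→(15, 3): d=(8,0) top-left  bias=+0
  edge (15, 3)→(8, 4): d=(-7,1) right/bottom  bias=-1
    (2,0)@(5, 1): e=[0,-16,24] → .  [on edge]
    (0,1)@(1, 3): e=[-6,0,14] → .  [on edge]
    (1,1)@(3, 3): e=[-4,0,12] → .  [on edge]
    (2,1)@(5, 3): e=[-2,0,10] → .  [on edge]
    (3,1)@(7, 3): e=[0,0,8] → X  [on edge]
    (4,1)@(9, 3): e=[2,0,6] → X  [on edge]
    (5,1)@(11, 3): e=[4,0,4] → X  [on edge]
    (6,1)@(13, 3): e=[6,0,2] → X  [on edge]
    (7,1)@(15, 3): e=[8,0,0] → .  [on edge]
    (0,2)@(1, 5): e=[-8,16,0] → .  [on edge]
    (3,2)@(7, 5): e=[-2,16,-6] → .
    (4,2)@(9, 5): e=[0,16,-8] → .  [on edge]
    (5,3)@(11, 7): e=[0,32,-24] → .  [on edge]
    (6,4)@(13, 9): e=[0,48,-40] → .  [on edge]
  covered (4 px):
    . . . . . . . .
    . . . X X X X .
    . . . . . . . .
    . . . . . . . .
    . . . . . . . .
T2:
  2·area = 16  (B↔C swapped to make it positive)
  edge (6, 2)→(4, 8): d=(-2,6) right/bottom  bias=-1
  edge (4, 8)→(2, 6): d=(-2,-2) top-left  bias=+0
  edge (2, 6)→(6, 2): d=(4,-4) top-left  bias=+0
    (3,0)@(7, 1): e=[-4,20,0] → .  [on edge]
    (2,1)@(5, 3): e=[4,12,0] → X  [on edge]
    (3,1)@(7, 3): e=[-8,16,8] → .
    (0,2)@(1, 5): e=[24,0,-8] → .  [on edge]
    (1,2)@(3, 5): e=[12,4,0] → X  [on edge]
    (2,2)@(5, 5): e=[0,8,8] → .  [on edge]
    (0,3)@(1, 7): e=[20,-4,0] → .  [on edge]
    (1,3)@(3, 7): e=[8,0,8] → X  [on edge]
    (2,3)@(5, 7): e=[-4,4,16] → .
    (1,4)@(3, 9): e=[4,-4,16] → .
    (2,4)@(5, 9): e=[-8,0,24] → .  [on edge]
  covered (3 px):
    . . . . . . . .
    . . X . . . . .
    . X . . . . . .
    . X . . . . . .
    . . . . . . . .

Answer: 7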